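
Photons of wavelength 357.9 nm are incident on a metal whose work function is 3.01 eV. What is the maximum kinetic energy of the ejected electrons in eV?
0.4542 eV

Using Einstein's photoelectric equation: KE_max = hf - φ = hc/λ - φ

First, calculate the photon energy:
E_photon = hc/λ = (6.626×10⁻³⁴ J·s)(3×10⁸ m/s) / (357.9×10⁻⁹ m)
E_photon = 3.4642 eV

Then, the maximum kinetic energy:
KE_max = E_photon - φ = 3.4642 eV - 3.01 eV = 0.4542 eV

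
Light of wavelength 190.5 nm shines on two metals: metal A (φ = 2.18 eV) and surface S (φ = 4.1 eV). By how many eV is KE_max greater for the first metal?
1.9200 eV

Using KE_max = hc/λ - φ for each metal:

Photon energy: E = hc/λ = 6.5084 eV

For metal A (φ₁ = 2.18 eV):
KE₁ = E - φ₁ = 6.5084 - 2.18 = 4.3284 eV

For surface S (φ₂ = 4.1 eV):
KE₂ = E - φ₂ = 6.5084 - 4.1 = 2.4084 eV

Difference:
ΔKE = KE₁ - KE₂ = 4.3284 - 2.4084 = 1.9200 eV

Note: The difference equals the difference in work functions: 4.1 - 2.18 = 1.92 eV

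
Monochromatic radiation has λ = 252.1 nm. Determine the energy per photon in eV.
4.9181 eV

Using E = hf = hc/λ:

E = hc/λ = (6.626×10⁻³⁴ J·s)(3×10⁸ m/s) / (252.1×10⁻⁹ m)
E = 4.9181 eV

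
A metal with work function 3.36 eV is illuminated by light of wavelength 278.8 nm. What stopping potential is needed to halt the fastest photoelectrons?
1.0871 V

The stopping potential V_s satisfies: eV_s = KE_max

First, find KE_max using Einstein's equation:
E_photon = hc/λ = 4.4471 eV
KE_max = E_photon - φ = 4.4471 - 3.36 = 1.0871 eV

Since eV_s = KE_max:
V_s = KE_max/e = 1.0871 V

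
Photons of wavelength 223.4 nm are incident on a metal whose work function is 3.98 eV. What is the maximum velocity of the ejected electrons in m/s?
7.4312e+05 m/s

First, find the maximum kinetic energy:
E_photon = hc/λ = 5.5499 eV
KE_max = E_photon - φ = 5.5499 - 3.98 = 1.5699 eV

Convert to Joules: KE_max = 1.5699 × 1.602×10⁻¹⁹ J = 2.5152e-19 J

Then use KE = ½mv² to find velocity:
v = √(2·KE/m) = √(2 × 2.5152e-19 J / 9.109e-31 kg)
v = 7.4312e+05 m/s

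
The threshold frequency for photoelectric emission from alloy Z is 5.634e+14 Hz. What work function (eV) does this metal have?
2.33 eV

At the threshold frequency, photon energy equals work function:
φ = hf₀

Calculating:
φ = (6.626×10⁻³⁴ J·s)(5.634e+14 Hz)
φ = 2.33 eV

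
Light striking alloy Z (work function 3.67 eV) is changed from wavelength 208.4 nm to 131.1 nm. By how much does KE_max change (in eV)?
3.5079 eV

Using Einstein's equation: KE_max = hc/λ - φ

For λ₁ = 208.4 nm:
KE₁ = hc/λ₁ - φ = 5.9493 - 3.67 = 2.2793 eV

For λ₂ = 131.1 nm:
KE₂ = hc/λ₂ - φ = 9.4572 - 3.67 = 5.7872 eV

Change in KE:
ΔKE = KE₂ - KE₁ = 5.7872 - 2.2793 = 3.5079 eV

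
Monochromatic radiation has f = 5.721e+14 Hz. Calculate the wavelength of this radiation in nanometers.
524.02 nm

Using the wave equation: c = fλ

Solving for wavelength:
λ = c/f = (3×10⁸ m/s) / (5.721e+14 Hz)
λ = 524.02 nm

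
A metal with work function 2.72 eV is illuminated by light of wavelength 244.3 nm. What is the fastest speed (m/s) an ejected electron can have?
9.1018e+05 m/s

First, find the maximum kinetic energy:
E_photon = hc/λ = 5.0751 eV
KE_max = E_photon - φ = 5.0751 - 2.72 = 2.3551 eV

Convert to Joules: KE_max = 2.3551 × 1.602×10⁻¹⁹ J = 3.7733e-19 J

Then use KE = ½mv² to find velocity:
v = √(2·KE/m) = √(2 × 3.7733e-19 J / 9.109e-31 kg)
v = 9.1018e+05 m/s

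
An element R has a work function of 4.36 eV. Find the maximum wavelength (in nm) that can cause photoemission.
284.37 nm

The threshold wavelength is when the photon energy equals the work function:
hc/λ₀ = φ

Solving for λ₀:
λ₀ = hc/φ = (6.626×10⁻³⁴ J·s)(3×10⁸ m/s) / (4.36 eV × 1.602×10⁻¹⁹ J/eV)
λ₀ = 284.37 nm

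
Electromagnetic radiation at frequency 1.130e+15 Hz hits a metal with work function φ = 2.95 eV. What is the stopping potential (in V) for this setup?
1.7233 V

The stopping potential V_s satisfies: eV_s = KE_max

First, find KE_max using Einstein's equation:
E_photon = hf = (6.626×10⁻³⁴ J·s)(1.130e+15 Hz) = 4.6733 eV
KE_max = E_photon - φ = 4.6733 - 2.95 = 1.7233 eV

Since eV_s = KE_max:
V_s = KE_max/e = 1.7233 V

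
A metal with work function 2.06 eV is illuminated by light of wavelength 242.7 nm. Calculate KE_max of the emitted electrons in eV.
3.0485 eV

Using Einstein's photoelectric equation: KE_max = hf - φ = hc/λ - φ

First, calculate the photon energy:
E_photon = hc/λ = (6.626×10⁻³⁴ J·s)(3×10⁸ m/s) / (242.7×10⁻⁹ m)
E_photon = 5.1085 eV

Then, the maximum kinetic energy:
KE_max = E_photon - φ = 5.1085 eV - 2.06 eV = 3.0485 eV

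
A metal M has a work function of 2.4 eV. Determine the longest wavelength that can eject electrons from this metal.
516.60 nm

The threshold wavelength is when the photon energy equals the work function:
hc/λ₀ = φ

Solving for λ₀:
λ₀ = hc/φ = (6.626×10⁻³⁴ J·s)(3×10⁸ m/s) / (2.4 eV × 1.602×10⁻¹⁹ J/eV)
λ₀ = 516.60 nm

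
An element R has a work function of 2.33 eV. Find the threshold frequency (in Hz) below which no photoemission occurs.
5.6339e+14 Hz

The threshold frequency is when the photon energy equals the work function:
hf₀ = φ

Solving for f₀:
f₀ = φ/h = (2.33 eV × 1.602×10⁻¹⁹ J/eV) / (6.626×10⁻³⁴ J·s)
f₀ = 5.6339e+14 Hz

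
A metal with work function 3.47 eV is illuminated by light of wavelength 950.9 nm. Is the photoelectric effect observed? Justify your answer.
No

For photoemission, the photon energy must exceed the work function.

Photon energy: E = hc/λ = 1.3039 eV
Work function: φ = 3.47 eV

Since E_photon (1.3039 eV) < φ (3.47 eV), photoemission will NOT occur.
The threshold wavelength is λ₀ = hc/φ = 357.3 nm.
Since 950.9 nm > 357.3 nm, the photons lack sufficient energy.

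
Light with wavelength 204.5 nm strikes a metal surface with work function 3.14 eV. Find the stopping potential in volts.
2.9228 V

The stopping potential V_s satisfies: eV_s = KE_max

First, find KE_max using Einstein's equation:
E_photon = hc/λ = 6.0628 eV
KE_max = E_photon - φ = 6.0628 - 3.14 = 2.9228 eV

Since eV_s = KE_max:
V_s = KE_max/e = 2.9228 V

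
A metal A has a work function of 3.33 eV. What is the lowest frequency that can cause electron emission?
8.0519e+14 Hz

The threshold frequency is when the photon energy equals the work function:
hf₀ = φ

Solving for f₀:
f₀ = φ/h = (3.33 eV × 1.602×10⁻¹⁹ J/eV) / (6.626×10⁻³⁴ J·s)
f₀ = 8.0519e+14 Hz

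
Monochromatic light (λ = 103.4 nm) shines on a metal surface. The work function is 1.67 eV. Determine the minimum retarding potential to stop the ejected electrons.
10.3207 V

The stopping potential V_s satisfies: eV_s = KE_max

First, find KE_max using Einstein's equation:
E_photon = hc/λ = 11.9907 eV
KE_max = E_photon - φ = 11.9907 - 1.67 = 10.3207 eV

Since eV_s = KE_max:
V_s = KE_max/e = 10.3207 V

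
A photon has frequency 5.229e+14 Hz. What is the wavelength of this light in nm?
573.33 nm

Using the wave equation: c = fλ

Solving for wavelength:
λ = c/f = (3×10⁸ m/s) / (5.229e+14 Hz)
λ = 573.33 nm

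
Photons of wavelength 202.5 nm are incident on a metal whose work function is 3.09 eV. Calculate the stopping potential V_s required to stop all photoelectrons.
3.0327 V

The stopping potential V_s satisfies: eV_s = KE_max

First, find KE_max using Einstein's equation:
E_photon = hc/λ = 6.1227 eV
KE_max = E_photon - φ = 6.1227 - 3.09 = 3.0327 eV

Since eV_s = KE_max:
V_s = KE_max/e = 3.0327 V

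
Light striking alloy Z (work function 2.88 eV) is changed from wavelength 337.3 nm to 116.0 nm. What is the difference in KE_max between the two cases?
7.0125 eV

Using Einstein's equation: KE_max = hc/λ - φ

For λ₁ = 337.3 nm:
KE₁ = hc/λ₁ - φ = 3.6758 - 2.88 = 0.7958 eV

For λ₂ = 116.0 nm:
KE₂ = hc/λ₂ - φ = 10.6883 - 2.88 = 7.8083 eV

Change in KE:
ΔKE = KE₂ - KE₁ = 7.8083 - 0.7958 = 7.0125 eV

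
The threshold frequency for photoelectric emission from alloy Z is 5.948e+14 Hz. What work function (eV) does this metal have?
2.46 eV

At the threshold frequency, photon energy equals work function:
φ = hf₀

Calculating:
φ = (6.626×10⁻³⁴ J·s)(5.948e+14 Hz)
φ = 2.46 eV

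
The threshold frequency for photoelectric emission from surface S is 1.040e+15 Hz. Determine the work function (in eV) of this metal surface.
4.30 eV

At the threshold frequency, photon energy equals work function:
φ = hf₀

Calculating:
φ = (6.626×10⁻³⁴ J·s)(1.040e+15 Hz)
φ = 4.30 eV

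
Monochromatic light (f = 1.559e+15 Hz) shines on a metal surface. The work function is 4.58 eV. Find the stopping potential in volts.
1.8675 V

The stopping potential V_s satisfies: eV_s = KE_max

First, find KE_max using Einstein's equation:
E_photon = hf = (6.626×10⁻³⁴ J·s)(1.559e+15 Hz) = 6.4475 eV
KE_max = E_photon - φ = 6.4475 - 4.58 = 1.8675 eV

Since eV_s = KE_max:
V_s = KE_max/e = 1.8675 V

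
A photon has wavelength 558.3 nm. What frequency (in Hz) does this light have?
5.3697e+14 Hz

Using the wave equation: c = fλ

Solving for frequency:
f = c/λ = (3×10⁸ m/s) / (558.3×10⁻⁹ m)
f = 5.3697e+14 Hz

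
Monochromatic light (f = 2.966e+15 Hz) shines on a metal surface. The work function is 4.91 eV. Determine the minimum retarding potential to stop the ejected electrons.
7.3564 V

The stopping potential V_s satisfies: eV_s = KE_max

First, find KE_max using Einstein's equation:
E_photon = hf = (6.626×10⁻³⁴ J·s)(2.966e+15 Hz) = 12.2664 eV
KE_max = E_photon - φ = 12.2664 - 4.91 = 7.3564 eV

Since eV_s = KE_max:
V_s = KE_max/e = 7.3564 V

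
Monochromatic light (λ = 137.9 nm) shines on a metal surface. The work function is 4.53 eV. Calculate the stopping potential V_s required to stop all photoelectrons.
4.4609 V

The stopping potential V_s satisfies: eV_s = KE_max

First, find KE_max using Einstein's equation:
E_photon = hc/λ = 8.9909 eV
KE_max = E_photon - φ = 8.9909 - 4.53 = 4.4609 eV

Since eV_s = KE_max:
V_s = KE_max/e = 4.4609 V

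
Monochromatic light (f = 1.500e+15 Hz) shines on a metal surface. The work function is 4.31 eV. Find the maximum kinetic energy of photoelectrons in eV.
1.8935 eV

Using Einstein's photoelectric equation: KE_max = hf - φ

First, calculate the photon energy:
E_photon = hf = (6.626×10⁻³⁴ J·s)(1.500e+15 Hz)
E_photon = 6.2035 eV

Then, the maximum kinetic energy:
KE_max = E_photon - φ = 6.2035 eV - 4.31 eV = 1.8935 eV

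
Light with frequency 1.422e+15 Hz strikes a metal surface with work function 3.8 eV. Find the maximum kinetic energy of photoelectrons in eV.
2.0809 eV

Using Einstein's photoelectric equation: KE_max = hf - φ

First, calculate the photon energy:
E_photon = hf = (6.626×10⁻³⁴ J·s)(1.422e+15 Hz)
E_photon = 5.8809 eV

Then, the maximum kinetic energy:
KE_max = E_photon - φ = 5.8809 eV - 3.8 eV = 2.0809 eV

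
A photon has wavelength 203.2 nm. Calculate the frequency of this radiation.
1.4754e+15 Hz

Using the wave equation: c = fλ

Solving for frequency:
f = c/λ = (3×10⁸ m/s) / (203.2×10⁻⁹ m)
f = 1.4754e+15 Hz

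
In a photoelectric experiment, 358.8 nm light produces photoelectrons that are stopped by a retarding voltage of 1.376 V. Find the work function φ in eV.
2.08 eV

The stopping potential gives the maximum kinetic energy: KE_max = eV_s = 1.376 eV

From Einstein's photoelectric equation: KE_max = hc/λ - φ
Rearranging: φ = hc/λ - KE_max

Calculate photon energy:
E_photon = hc/λ = (6.626×10⁻³⁴ J·s)(3×10⁸ m/s) / (358.8×10⁻⁹ m) = 3.4555 eV

Therefore:
φ = 3.4555 - 1.376 = 2.08 eV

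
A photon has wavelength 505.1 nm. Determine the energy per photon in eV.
2.4546 eV

Using E = hf = hc/λ:

E = hc/λ = (6.626×10⁻³⁴ J·s)(3×10⁸ m/s) / (505.1×10⁻⁹ m)
E = 2.4546 eV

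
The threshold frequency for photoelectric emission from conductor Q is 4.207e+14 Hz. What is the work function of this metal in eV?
1.74 eV

At the threshold frequency, photon energy equals work function:
φ = hf₀

Calculating:
φ = (6.626×10⁻³⁴ J·s)(4.207e+14 Hz)
φ = 1.74 eV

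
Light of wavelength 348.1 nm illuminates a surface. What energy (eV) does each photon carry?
3.5617 eV

Using E = hf = hc/λ:

E = hc/λ = (6.626×10⁻³⁴ J·s)(3×10⁸ m/s) / (348.1×10⁻⁹ m)
E = 3.5617 eV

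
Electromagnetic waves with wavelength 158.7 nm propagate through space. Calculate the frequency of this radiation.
1.8891e+15 Hz

Using the wave equation: c = fλ

Solving for frequency:
f = c/λ = (3×10⁸ m/s) / (158.7×10⁻⁹ m)
f = 1.8891e+15 Hz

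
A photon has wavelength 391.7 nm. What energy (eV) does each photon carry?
3.1653 eV

Using E = hf = hc/λ:

E = hc/λ = (6.626×10⁻³⁴ J·s)(3×10⁸ m/s) / (391.7×10⁻⁹ m)
E = 3.1653 eV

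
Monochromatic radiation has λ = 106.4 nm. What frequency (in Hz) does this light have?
2.8176e+15 Hz

Using the wave equation: c = fλ

Solving for frequency:
f = c/λ = (3×10⁸ m/s) / (106.4×10⁻⁹ m)
f = 2.8176e+15 Hz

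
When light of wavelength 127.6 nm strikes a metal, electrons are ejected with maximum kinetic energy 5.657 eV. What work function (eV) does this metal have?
4.06 eV

From Einstein's photoelectric equation: KE_max = hf - φ = hc/λ - φ

Rearranging for φ:
φ = hc/λ - KE_max

Calculate photon energy:
E_photon = hc/λ = 9.7166 eV

Therefore:
φ = 9.7166 - 5.657 = 4.06 eV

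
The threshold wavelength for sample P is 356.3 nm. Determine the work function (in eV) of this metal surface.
3.48 eV

At the threshold wavelength, photon energy equals work function:
φ = hc/λ₀

Calculating:
φ = (6.626×10⁻³⁴ J·s)(3×10⁸ m/s) / (356.3×10⁻⁹ m)
φ = 3.48 eV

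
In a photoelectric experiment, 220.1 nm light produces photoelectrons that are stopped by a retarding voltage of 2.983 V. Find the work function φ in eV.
2.65 eV

The stopping potential gives the maximum kinetic energy: KE_max = eV_s = 2.983 eV

From Einstein's photoelectric equation: KE_max = hc/λ - φ
Rearranging: φ = hc/λ - KE_max

Calculate photon energy:
E_photon = hc/λ = (6.626×10⁻³⁴ J·s)(3×10⁸ m/s) / (220.1×10⁻⁹ m) = 5.6331 eV

Therefore:
φ = 5.6331 - 2.983 = 2.65 eV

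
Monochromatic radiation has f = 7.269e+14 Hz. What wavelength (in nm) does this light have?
412.43 nm

Using the wave equation: c = fλ

Solving for wavelength:
λ = c/f = (3×10⁸ m/s) / (7.269e+14 Hz)
λ = 412.43 nm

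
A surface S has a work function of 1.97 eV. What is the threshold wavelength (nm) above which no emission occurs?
629.36 nm

The threshold wavelength is when the photon energy equals the work function:
hc/λ₀ = φ

Solving for λ₀:
λ₀ = hc/φ = (6.626×10⁻³⁴ J·s)(3×10⁸ m/s) / (1.97 eV × 1.602×10⁻¹⁹ J/eV)
λ₀ = 629.36 nm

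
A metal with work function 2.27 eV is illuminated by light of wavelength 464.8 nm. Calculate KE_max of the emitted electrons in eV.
0.3975 eV

Using Einstein's photoelectric equation: KE_max = hf - φ = hc/λ - φ

First, calculate the photon energy:
E_photon = hc/λ = (6.626×10⁻³⁴ J·s)(3×10⁸ m/s) / (464.8×10⁻⁹ m)
E_photon = 2.6675 eV

Then, the maximum kinetic energy:
KE_max = E_photon - φ = 2.6675 eV - 2.27 eV = 0.3975 eV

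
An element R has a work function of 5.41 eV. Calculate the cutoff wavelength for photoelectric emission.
229.18 nm

The threshold wavelength is when the photon energy equals the work function:
hc/λ₀ = φ

Solving for λ₀:
λ₀ = hc/φ = (6.626×10⁻³⁴ J·s)(3×10⁸ m/s) / (5.41 eV × 1.602×10⁻¹⁹ J/eV)
λ₀ = 229.18 nm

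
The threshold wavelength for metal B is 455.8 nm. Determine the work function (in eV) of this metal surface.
2.72 eV

At the threshold wavelength, photon energy equals work function:
φ = hc/λ₀

Calculating:
φ = (6.626×10⁻³⁴ J·s)(3×10⁸ m/s) / (455.8×10⁻⁹ m)
φ = 2.72 eV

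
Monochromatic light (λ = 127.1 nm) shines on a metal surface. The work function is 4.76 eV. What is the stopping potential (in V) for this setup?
4.9949 V

The stopping potential V_s satisfies: eV_s = KE_max

First, find KE_max using Einstein's equation:
E_photon = hc/λ = 9.7549 eV
KE_max = E_photon - φ = 9.7549 - 4.76 = 4.9949 eV

Since eV_s = KE_max:
V_s = KE_max/e = 4.9949 V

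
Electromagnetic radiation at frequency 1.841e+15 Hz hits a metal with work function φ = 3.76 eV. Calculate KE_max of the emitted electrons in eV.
3.8538 eV

Using Einstein's photoelectric equation: KE_max = hf - φ

First, calculate the photon energy:
E_photon = hf = (6.626×10⁻³⁴ J·s)(1.841e+15 Hz)
E_photon = 7.6138 eV

Then, the maximum kinetic energy:
KE_max = E_photon - φ = 7.6138 eV - 3.76 eV = 3.8538 eV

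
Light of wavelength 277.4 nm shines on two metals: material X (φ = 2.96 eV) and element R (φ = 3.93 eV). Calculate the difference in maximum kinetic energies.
0.9700 eV

Using KE_max = hc/λ - φ for each metal:

Photon energy: E = hc/λ = 4.4695 eV

For material X (φ₁ = 2.96 eV):
KE₁ = E - φ₁ = 4.4695 - 2.96 = 1.5095 eV

For element R (φ₂ = 3.93 eV):
KE₂ = E - φ₂ = 4.4695 - 3.93 = 0.5395 eV

Difference:
ΔKE = KE₁ - KE₂ = 1.5095 - 0.5395 = 0.9700 eV

Note: The difference equals the difference in work functions: 3.93 - 2.96 = 0.97 eV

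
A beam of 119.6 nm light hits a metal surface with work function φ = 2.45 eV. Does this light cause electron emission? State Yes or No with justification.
Yes

For photoemission, the photon energy must exceed the work function.

Photon energy: E = hc/λ = 10.3666 eV
Work function: φ = 2.45 eV

Since E_photon (10.3666 eV) > φ (2.45 eV), photoemission WILL occur.
The threshold wavelength is λ₀ = hc/φ = 506.1 nm.
Since 119.6 nm < 506.1 nm, the light has sufficient energy.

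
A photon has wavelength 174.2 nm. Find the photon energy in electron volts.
7.1173 eV

Using E = hf = hc/λ:

E = hc/λ = (6.626×10⁻³⁴ J·s)(3×10⁸ m/s) / (174.2×10⁻⁹ m)
E = 7.1173 eV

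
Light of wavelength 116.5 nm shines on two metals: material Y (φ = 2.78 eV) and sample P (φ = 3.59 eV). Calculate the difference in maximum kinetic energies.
0.8100 eV

Using KE_max = hc/λ - φ for each metal:

Photon energy: E = hc/λ = 10.6424 eV

For material Y (φ₁ = 2.78 eV):
KE₁ = E - φ₁ = 10.6424 - 2.78 = 7.8624 eV

For sample P (φ₂ = 3.59 eV):
KE₂ = E - φ₂ = 10.6424 - 3.59 = 7.0524 eV

Difference:
ΔKE = KE₁ - KE₂ = 7.8624 - 7.0524 = 0.8100 eV

Note: The difference equals the difference in work functions: 3.59 - 2.78 = 0.81 eV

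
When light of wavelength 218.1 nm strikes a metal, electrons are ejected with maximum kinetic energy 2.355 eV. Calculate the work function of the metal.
3.33 eV

From Einstein's photoelectric equation: KE_max = hf - φ = hc/λ - φ

Rearranging for φ:
φ = hc/λ - KE_max

Calculate photon energy:
E_photon = hc/λ = 5.6847 eV

Therefore:
φ = 5.6847 - 2.355 = 3.33 eV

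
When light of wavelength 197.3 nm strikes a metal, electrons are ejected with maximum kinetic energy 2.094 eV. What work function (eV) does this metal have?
4.19 eV

From Einstein's photoelectric equation: KE_max = hf - φ = hc/λ - φ

Rearranging for φ:
φ = hc/λ - KE_max

Calculate photon energy:
E_photon = hc/λ = 6.2840 eV

Therefore:
φ = 6.2840 - 2.094 = 4.19 eV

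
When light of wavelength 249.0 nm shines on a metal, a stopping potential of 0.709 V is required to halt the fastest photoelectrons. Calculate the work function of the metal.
4.27 eV

The stopping potential gives the maximum kinetic energy: KE_max = eV_s = 0.709 eV

From Einstein's photoelectric equation: KE_max = hc/λ - φ
Rearranging: φ = hc/λ - KE_max

Calculate photon energy:
E_photon = hc/λ = (6.626×10⁻³⁴ J·s)(3×10⁸ m/s) / (249.0×10⁻⁹ m) = 4.9793 eV

Therefore:
φ = 4.9793 - 0.709 = 4.27 eV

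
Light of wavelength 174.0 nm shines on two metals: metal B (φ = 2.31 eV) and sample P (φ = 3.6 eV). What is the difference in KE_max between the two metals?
1.2900 eV

Using KE_max = hc/λ - φ for each metal:

Photon energy: E = hc/λ = 7.1255 eV

For metal B (φ₁ = 2.31 eV):
KE₁ = E - φ₁ = 7.1255 - 2.31 = 4.8155 eV

For sample P (φ₂ = 3.6 eV):
KE₂ = E - φ₂ = 7.1255 - 3.6 = 3.5255 eV

Difference:
ΔKE = KE₁ - KE₂ = 4.8155 - 3.5255 = 1.2900 eV

Note: The difference equals the difference in work functions: 3.6 - 2.31 = 1.29 eV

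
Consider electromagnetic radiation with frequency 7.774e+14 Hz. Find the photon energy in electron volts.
3.2151 eV

Using E = hf:

E = hf = (6.626×10⁻³⁴ J·s)(7.774e+14 Hz)
E = 3.2151 eV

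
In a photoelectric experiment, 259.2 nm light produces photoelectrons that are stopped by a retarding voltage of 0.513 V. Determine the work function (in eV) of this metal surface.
4.27 eV

The stopping potential gives the maximum kinetic energy: KE_max = eV_s = 0.513 eV

From Einstein's photoelectric equation: KE_max = hc/λ - φ
Rearranging: φ = hc/λ - KE_max

Calculate photon energy:
E_photon = hc/λ = (6.626×10⁻³⁴ J·s)(3×10⁸ m/s) / (259.2×10⁻⁹ m) = 4.7833 eV

Therefore:
φ = 4.7833 - 0.513 = 4.27 eV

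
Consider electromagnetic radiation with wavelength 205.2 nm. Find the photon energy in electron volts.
6.0421 eV

Using E = hf = hc/λ:

E = hc/λ = (6.626×10⁻³⁴ J·s)(3×10⁸ m/s) / (205.2×10⁻⁹ m)
E = 6.0421 eV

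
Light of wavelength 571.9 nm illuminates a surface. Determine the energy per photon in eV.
2.1679 eV

Using E = hf = hc/λ:

E = hc/λ = (6.626×10⁻³⁴ J·s)(3×10⁸ m/s) / (571.9×10⁻⁹ m)
E = 2.1679 eV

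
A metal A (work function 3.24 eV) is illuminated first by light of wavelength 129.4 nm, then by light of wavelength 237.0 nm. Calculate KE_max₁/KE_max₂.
3.1844

Using Einstein's equation: KE_max = hc/λ - φ

For λ₁ = 129.4 nm:
E₁ = hc/λ₁ = 9.5815 eV
KE₁ = E₁ - φ = 9.5815 - 3.24 = 6.3415 eV

For λ₂ = 237.0 nm:
E₂ = hc/λ₂ = 5.2314 eV
KE₂ = E₂ - φ = 5.2314 - 3.24 = 1.9914 eV

Ratio: KE₁/KE₂ = 6.3415/1.9914 = 3.1844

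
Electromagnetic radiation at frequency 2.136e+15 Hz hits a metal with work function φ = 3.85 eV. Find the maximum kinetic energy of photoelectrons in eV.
4.9838 eV

Using Einstein's photoelectric equation: KE_max = hf - φ

First, calculate the photon energy:
E_photon = hf = (6.626×10⁻³⁴ J·s)(2.136e+15 Hz)
E_photon = 8.8338 eV

Then, the maximum kinetic energy:
KE_max = E_photon - φ = 8.8338 eV - 3.85 eV = 4.9838 eV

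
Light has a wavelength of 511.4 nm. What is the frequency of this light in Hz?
5.8622e+14 Hz

Using the wave equation: c = fλ

Solving for frequency:
f = c/λ = (3×10⁸ m/s) / (511.4×10⁻⁹ m)
f = 5.8622e+14 Hz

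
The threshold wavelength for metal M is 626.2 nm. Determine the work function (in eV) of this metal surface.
1.98 eV

At the threshold wavelength, photon energy equals work function:
φ = hc/λ₀

Calculating:
φ = (6.626×10⁻³⁴ J·s)(3×10⁸ m/s) / (626.2×10⁻⁹ m)
φ = 1.98 eV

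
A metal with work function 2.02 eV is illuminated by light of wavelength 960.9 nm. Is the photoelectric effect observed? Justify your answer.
No

For photoemission, the photon energy must exceed the work function.

Photon energy: E = hc/λ = 1.2903 eV
Work function: φ = 2.02 eV

Since E_photon (1.2903 eV) < φ (2.02 eV), photoemission will NOT occur.
The threshold wavelength is λ₀ = hc/φ = 613.8 nm.
Since 960.9 nm > 613.8 nm, the photons lack sufficient energy.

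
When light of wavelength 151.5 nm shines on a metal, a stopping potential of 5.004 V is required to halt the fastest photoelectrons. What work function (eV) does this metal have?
3.18 eV

The stopping potential gives the maximum kinetic energy: KE_max = eV_s = 5.004 eV

From Einstein's photoelectric equation: KE_max = hc/λ - φ
Rearranging: φ = hc/λ - KE_max

Calculate photon energy:
E_photon = hc/λ = (6.626×10⁻³⁴ J·s)(3×10⁸ m/s) / (151.5×10⁻⁹ m) = 8.1838 eV

Therefore:
φ = 8.1838 - 5.004 = 3.18 eV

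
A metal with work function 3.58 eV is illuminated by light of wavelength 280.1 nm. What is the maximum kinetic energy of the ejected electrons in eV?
0.8464 eV

Using Einstein's photoelectric equation: KE_max = hf - φ = hc/λ - φ

First, calculate the photon energy:
E_photon = hc/λ = (6.626×10⁻³⁴ J·s)(3×10⁸ m/s) / (280.1×10⁻⁹ m)
E_photon = 4.4264 eV

Then, the maximum kinetic energy:
KE_max = E_photon - φ = 4.4264 eV - 3.58 eV = 0.8464 eV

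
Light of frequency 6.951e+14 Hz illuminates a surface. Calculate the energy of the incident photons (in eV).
2.8747 eV

Using E = hf:

E = hf = (6.626×10⁻³⁴ J·s)(6.951e+14 Hz)
E = 2.8747 eV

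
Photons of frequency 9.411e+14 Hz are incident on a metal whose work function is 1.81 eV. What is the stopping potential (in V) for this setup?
2.0821 V

The stopping potential V_s satisfies: eV_s = KE_max

First, find KE_max using Einstein's equation:
E_photon = hf = (6.626×10⁻³⁴ J·s)(9.411e+14 Hz) = 3.8921 eV
KE_max = E_photon - φ = 3.8921 - 1.81 = 2.0821 eV

Since eV_s = KE_max:
V_s = KE_max/e = 2.0821 V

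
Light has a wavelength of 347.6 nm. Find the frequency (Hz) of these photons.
8.6246e+14 Hz

Using the wave equation: c = fλ

Solving for frequency:
f = c/λ = (3×10⁸ m/s) / (347.6×10⁻⁹ m)
f = 8.6246e+14 Hz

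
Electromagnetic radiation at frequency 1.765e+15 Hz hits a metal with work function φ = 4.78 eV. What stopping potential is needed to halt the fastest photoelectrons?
2.5195 V

The stopping potential V_s satisfies: eV_s = KE_max

First, find KE_max using Einstein's equation:
E_photon = hf = (6.626×10⁻³⁴ J·s)(1.765e+15 Hz) = 7.2995 eV
KE_max = E_photon - φ = 7.2995 - 4.78 = 2.5195 eV

Since eV_s = KE_max:
V_s = KE_max/e = 2.5195 V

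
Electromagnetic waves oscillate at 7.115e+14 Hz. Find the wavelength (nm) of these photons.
421.35 nm

Using the wave equation: c = fλ

Solving for wavelength:
λ = c/f = (3×10⁸ m/s) / (7.115e+14 Hz)
λ = 421.35 nm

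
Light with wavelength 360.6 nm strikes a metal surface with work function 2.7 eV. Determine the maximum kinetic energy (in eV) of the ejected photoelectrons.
0.7383 eV

Using Einstein's photoelectric equation: KE_max = hf - φ = hc/λ - φ

First, calculate the photon energy:
E_photon = hc/λ = (6.626×10⁻³⁴ J·s)(3×10⁸ m/s) / (360.6×10⁻⁹ m)
E_photon = 3.4383 eV

Then, the maximum kinetic energy:
KE_max = E_photon - φ = 3.4383 eV - 2.7 eV = 0.7383 eV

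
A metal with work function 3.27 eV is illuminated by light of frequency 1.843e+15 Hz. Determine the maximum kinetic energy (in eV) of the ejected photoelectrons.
4.3520 eV

Using Einstein's photoelectric equation: KE_max = hf - φ

First, calculate the photon energy:
E_photon = hf = (6.626×10⁻³⁴ J·s)(1.843e+15 Hz)
E_photon = 7.6220 eV

Then, the maximum kinetic energy:
KE_max = E_photon - φ = 7.6220 eV - 3.27 eV = 4.3520 eV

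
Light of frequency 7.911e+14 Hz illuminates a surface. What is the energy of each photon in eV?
3.2717 eV

Using E = hf:

E = hf = (6.626×10⁻³⁴ J·s)(7.911e+14 Hz)
E = 3.2717 eV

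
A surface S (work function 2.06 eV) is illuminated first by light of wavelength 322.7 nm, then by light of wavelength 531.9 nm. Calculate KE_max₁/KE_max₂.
6.5767

Using Einstein's equation: KE_max = hc/λ - φ

For λ₁ = 322.7 nm:
E₁ = hc/λ₁ = 3.8421 eV
KE₁ = E₁ - φ = 3.8421 - 2.06 = 1.7821 eV

For λ₂ = 531.9 nm:
E₂ = hc/λ₂ = 2.3310 eV
KE₂ = E₂ - φ = 2.3310 - 2.06 = 0.2710 eV

Ratio: KE₁/KE₂ = 1.7821/0.2710 = 6.5767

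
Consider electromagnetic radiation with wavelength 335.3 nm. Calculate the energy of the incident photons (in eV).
3.6977 eV

Using E = hf = hc/λ:

E = hc/λ = (6.626×10⁻³⁴ J·s)(3×10⁸ m/s) / (335.3×10⁻⁹ m)
E = 3.6977 eV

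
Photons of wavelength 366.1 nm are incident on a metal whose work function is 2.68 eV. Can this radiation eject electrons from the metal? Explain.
Yes

For photoemission, the photon energy must exceed the work function.

Photon energy: E = hc/λ = 3.3866 eV
Work function: φ = 2.68 eV

Since E_photon (3.3866 eV) > φ (2.68 eV), photoemission WILL occur.
The threshold wavelength is λ₀ = hc/φ = 462.6 nm.
Since 366.1 nm < 462.6 nm, the light has sufficient energy.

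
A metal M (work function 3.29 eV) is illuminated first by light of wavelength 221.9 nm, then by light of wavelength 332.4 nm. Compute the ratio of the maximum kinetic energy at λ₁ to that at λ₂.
5.2217

Using Einstein's equation: KE_max = hc/λ - φ

For λ₁ = 221.9 nm:
E₁ = hc/λ₁ = 5.5874 eV
KE₁ = E₁ - φ = 5.5874 - 3.29 = 2.2974 eV

For λ₂ = 332.4 nm:
E₂ = hc/λ₂ = 3.7300 eV
KE₂ = E₂ - φ = 3.7300 - 3.29 = 0.4400 eV

Ratio: KE₁/KE₂ = 2.2974/0.4400 = 5.2217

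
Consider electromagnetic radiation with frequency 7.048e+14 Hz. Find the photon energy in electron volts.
2.9148 eV

Using E = hf:

E = hf = (6.626×10⁻³⁴ J·s)(7.048e+14 Hz)
E = 2.9148 eV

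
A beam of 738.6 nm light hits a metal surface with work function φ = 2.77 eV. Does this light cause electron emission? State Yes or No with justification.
No

For photoemission, the photon energy must exceed the work function.

Photon energy: E = hc/λ = 1.6786 eV
Work function: φ = 2.77 eV

Since E_photon (1.6786 eV) < φ (2.77 eV), photoemission will NOT occur.
The threshold wavelength is λ₀ = hc/φ = 447.6 nm.
Since 738.6 nm > 447.6 nm, the photons lack sufficient energy.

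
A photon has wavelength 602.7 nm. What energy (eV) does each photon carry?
2.0571 eV

Using E = hf = hc/λ:

E = hc/λ = (6.626×10⁻³⁴ J·s)(3×10⁸ m/s) / (602.7×10⁻⁹ m)
E = 2.0571 eV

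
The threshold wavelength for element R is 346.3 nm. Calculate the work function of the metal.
3.58 eV

At the threshold wavelength, photon energy equals work function:
φ = hc/λ₀

Calculating:
φ = (6.626×10⁻³⁴ J·s)(3×10⁸ m/s) / (346.3×10⁻⁹ m)
φ = 3.58 eV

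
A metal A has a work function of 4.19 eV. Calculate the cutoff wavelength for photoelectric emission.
295.91 nm

The threshold wavelength is when the photon energy equals the work function:
hc/λ₀ = φ

Solving for λ₀:
λ₀ = hc/φ = (6.626×10⁻³⁴ J·s)(3×10⁸ m/s) / (4.19 eV × 1.602×10⁻¹⁹ J/eV)
λ₀ = 295.91 nm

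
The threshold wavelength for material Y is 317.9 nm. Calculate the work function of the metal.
3.90 eV

At the threshold wavelength, photon energy equals work function:
φ = hc/λ₀

Calculating:
φ = (6.626×10⁻³⁴ J·s)(3×10⁸ m/s) / (317.9×10⁻⁹ m)
φ = 3.90 eV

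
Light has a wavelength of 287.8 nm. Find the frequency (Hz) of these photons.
1.0417e+15 Hz

Using the wave equation: c = fλ

Solving for frequency:
f = c/λ = (3×10⁸ m/s) / (287.8×10⁻⁹ m)
f = 1.0417e+15 Hz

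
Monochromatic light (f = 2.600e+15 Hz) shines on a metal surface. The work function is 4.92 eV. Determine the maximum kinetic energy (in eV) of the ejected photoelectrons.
5.8327 eV

Using Einstein's photoelectric equation: KE_max = hf - φ

First, calculate the photon energy:
E_photon = hf = (6.626×10⁻³⁴ J·s)(2.600e+15 Hz)
E_photon = 10.7527 eV

Then, the maximum kinetic energy:
KE_max = E_photon - φ = 10.7527 eV - 4.92 eV = 5.8327 eV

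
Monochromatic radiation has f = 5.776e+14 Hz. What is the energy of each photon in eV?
2.3888 eV

Using E = hf:

E = hf = (6.626×10⁻³⁴ J·s)(5.776e+14 Hz)
E = 2.3888 eV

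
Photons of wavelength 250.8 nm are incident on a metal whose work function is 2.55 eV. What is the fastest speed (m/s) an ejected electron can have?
9.1759e+05 m/s

First, find the maximum kinetic energy:
E_photon = hc/λ = 4.9435 eV
KE_max = E_photon - φ = 4.9435 - 2.55 = 2.3935 eV

Convert to Joules: KE_max = 2.3935 × 1.602×10⁻¹⁹ J = 3.8349e-19 J

Then use KE = ½mv² to find velocity:
v = √(2·KE/m) = √(2 × 3.8349e-19 J / 9.109e-31 kg)
v = 9.1759e+05 m/s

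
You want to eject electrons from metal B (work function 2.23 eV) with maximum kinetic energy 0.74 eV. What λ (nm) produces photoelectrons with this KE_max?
417.46 nm

From Einstein's equation: KE_max = hc/λ - φ

Rearranging for λ:
hc/λ = KE_max + φ
λ = hc/(KE_max + φ)

Required photon energy:
E_photon = KE_max + φ = 0.74 + 2.23 = 2.97 eV

Required wavelength:
λ = hc/E_photon = (6.626×10⁻³⁴)(3×10⁸) / (2.97 × 1.602×10⁻¹⁹)
λ = 417.46 nm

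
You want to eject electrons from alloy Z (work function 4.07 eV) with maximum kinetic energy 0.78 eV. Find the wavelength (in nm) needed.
255.64 nm

From Einstein's equation: KE_max = hc/λ - φ

Rearranging for λ:
hc/λ = KE_max + φ
λ = hc/(KE_max + φ)

Required photon energy:
E_photon = KE_max + φ = 0.78 + 4.07 = 4.85 eV

Required wavelength:
λ = hc/E_photon = (6.626×10⁻³⁴)(3×10⁸) / (4.85 × 1.602×10⁻¹⁹)
λ = 255.64 nm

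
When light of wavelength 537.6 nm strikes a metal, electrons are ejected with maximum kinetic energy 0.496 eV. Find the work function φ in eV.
1.81 eV

From Einstein's photoelectric equation: KE_max = hf - φ = hc/λ - φ

Rearranging for φ:
φ = hc/λ - KE_max

Calculate photon energy:
E_photon = hc/λ = 2.3063 eV

Therefore:
φ = 2.3063 - 0.496 = 1.81 eV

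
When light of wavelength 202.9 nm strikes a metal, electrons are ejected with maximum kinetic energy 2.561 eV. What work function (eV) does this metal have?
3.55 eV

From Einstein's photoelectric equation: KE_max = hf - φ = hc/λ - φ

Rearranging for φ:
φ = hc/λ - KE_max

Calculate photon energy:
E_photon = hc/λ = 6.1106 eV

Therefore:
φ = 6.1106 - 2.561 = 3.55 eV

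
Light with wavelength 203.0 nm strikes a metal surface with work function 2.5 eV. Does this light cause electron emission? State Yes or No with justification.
Yes

For photoemission, the photon energy must exceed the work function.

Photon energy: E = hc/λ = 6.1076 eV
Work function: φ = 2.5 eV

Since E_photon (6.1076 eV) > φ (2.5 eV), photoemission WILL occur.
The threshold wavelength is λ₀ = hc/φ = 495.9 nm.
Since 203.0 nm < 495.9 nm, the light has sufficient energy.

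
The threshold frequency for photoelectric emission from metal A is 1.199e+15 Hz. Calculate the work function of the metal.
4.96 eV

At the threshold frequency, photon energy equals work function:
φ = hf₀

Calculating:
φ = (6.626×10⁻³⁴ J·s)(1.199e+15 Hz)
φ = 4.96 eV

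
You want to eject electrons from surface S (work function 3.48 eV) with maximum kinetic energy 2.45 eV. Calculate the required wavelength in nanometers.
209.08 nm

From Einstein's equation: KE_max = hc/λ - φ

Rearranging for λ:
hc/λ = KE_max + φ
λ = hc/(KE_max + φ)

Required photon energy:
E_photon = KE_max + φ = 2.45 + 3.48 = 5.93 eV

Required wavelength:
λ = hc/E_photon = (6.626×10⁻³⁴)(3×10⁸) / (5.93 × 1.602×10⁻¹⁹)
λ = 209.08 nm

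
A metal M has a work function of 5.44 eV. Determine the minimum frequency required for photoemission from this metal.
1.3154e+15 Hz

The threshold frequency is when the photon energy equals the work function:
hf₀ = φ

Solving for f₀:
f₀ = φ/h = (5.44 eV × 1.602×10⁻¹⁹ J/eV) / (6.626×10⁻³⁴ J·s)
f₀ = 1.3154e+15 Hz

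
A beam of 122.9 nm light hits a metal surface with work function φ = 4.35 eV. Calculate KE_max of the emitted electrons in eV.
5.7382 eV

Using Einstein's photoelectric equation: KE_max = hf - φ = hc/λ - φ

First, calculate the photon energy:
E_photon = hc/λ = (6.626×10⁻³⁴ J·s)(3×10⁸ m/s) / (122.9×10⁻⁹ m)
E_photon = 10.0882 eV

Then, the maximum kinetic energy:
KE_max = E_photon - φ = 10.0882 eV - 4.35 eV = 5.7382 eV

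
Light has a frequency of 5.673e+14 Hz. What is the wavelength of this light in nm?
528.45 nm

Using the wave equation: c = fλ

Solving for wavelength:
λ = c/f = (3×10⁸ m/s) / (5.673e+14 Hz)
λ = 528.45 nm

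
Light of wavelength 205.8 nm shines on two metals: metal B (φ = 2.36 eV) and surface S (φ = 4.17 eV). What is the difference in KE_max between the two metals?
1.8100 eV

Using KE_max = hc/λ - φ for each metal:

Photon energy: E = hc/λ = 6.0245 eV

For metal B (φ₁ = 2.36 eV):
KE₁ = E - φ₁ = 6.0245 - 2.36 = 3.6645 eV

For surface S (φ₂ = 4.17 eV):
KE₂ = E - φ₂ = 6.0245 - 4.17 = 1.8545 eV

Difference:
ΔKE = KE₁ - KE₂ = 3.6645 - 1.8545 = 1.8100 eV

Note: The difference equals the difference in work functions: 4.17 - 2.36 = 1.81 eV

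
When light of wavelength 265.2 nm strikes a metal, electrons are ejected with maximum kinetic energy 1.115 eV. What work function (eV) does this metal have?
3.56 eV

From Einstein's photoelectric equation: KE_max = hf - φ = hc/λ - φ

Rearranging for φ:
φ = hc/λ - KE_max

Calculate photon energy:
E_photon = hc/λ = 4.6751 eV

Therefore:
φ = 4.6751 - 1.115 = 3.56 eV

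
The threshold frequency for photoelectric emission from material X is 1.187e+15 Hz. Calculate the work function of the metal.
4.91 eV

At the threshold frequency, photon energy equals work function:
φ = hf₀

Calculating:
φ = (6.626×10⁻³⁴ J·s)(1.187e+15 Hz)
φ = 4.91 eV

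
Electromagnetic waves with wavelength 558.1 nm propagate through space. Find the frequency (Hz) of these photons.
5.3717e+14 Hz

Using the wave equation: c = fλ

Solving for frequency:
f = c/λ = (3×10⁸ m/s) / (558.1×10⁻⁹ m)
f = 5.3717e+14 Hz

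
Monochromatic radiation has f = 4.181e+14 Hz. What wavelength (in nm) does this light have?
717.04 nm

Using the wave equation: c = fλ

Solving for wavelength:
λ = c/f = (3×10⁸ m/s) / (4.181e+14 Hz)
λ = 717.04 nm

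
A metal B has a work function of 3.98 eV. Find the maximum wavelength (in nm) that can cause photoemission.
311.52 nm

The threshold wavelength is when the photon energy equals the work function:
hc/λ₀ = φ

Solving for λ₀:
λ₀ = hc/φ = (6.626×10⁻³⁴ J·s)(3×10⁸ m/s) / (3.98 eV × 1.602×10⁻¹⁹ J/eV)
λ₀ = 311.52 nm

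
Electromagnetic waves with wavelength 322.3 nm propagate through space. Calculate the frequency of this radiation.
9.3017e+14 Hz

Using the wave equation: c = fλ

Solving for frequency:
f = c/λ = (3×10⁸ m/s) / (322.3×10⁻⁹ m)
f = 9.3017e+14 Hz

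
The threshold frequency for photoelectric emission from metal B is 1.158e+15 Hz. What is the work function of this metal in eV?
4.79 eV

At the threshold frequency, photon energy equals work function:
φ = hf₀

Calculating:
φ = (6.626×10⁻³⁴ J·s)(1.158e+15 Hz)
φ = 4.79 eV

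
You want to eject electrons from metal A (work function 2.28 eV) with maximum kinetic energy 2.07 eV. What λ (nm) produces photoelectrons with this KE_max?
285.02 nm

From Einstein's equation: KE_max = hc/λ - φ

Rearranging for λ:
hc/λ = KE_max + φ
λ = hc/(KE_max + φ)

Required photon energy:
E_photon = KE_max + φ = 2.07 + 2.28 = 4.35 eV

Required wavelength:
λ = hc/E_photon = (6.626×10⁻³⁴)(3×10⁸) / (4.35 × 1.602×10⁻¹⁹)
λ = 285.02 nm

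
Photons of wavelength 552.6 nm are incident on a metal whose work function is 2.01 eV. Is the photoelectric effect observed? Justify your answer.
Yes

For photoemission, the photon energy must exceed the work function.

Photon energy: E = hc/λ = 2.2437 eV
Work function: φ = 2.01 eV

Since E_photon (2.2437 eV) > φ (2.01 eV), photoemission WILL occur.
The threshold wavelength is λ₀ = hc/φ = 616.8 nm.
Since 552.6 nm < 616.8 nm, the light has sufficient energy.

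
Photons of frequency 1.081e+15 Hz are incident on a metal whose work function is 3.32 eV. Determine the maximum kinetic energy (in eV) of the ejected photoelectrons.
1.1507 eV

Using Einstein's photoelectric equation: KE_max = hf - φ

First, calculate the photon energy:
E_photon = hf = (6.626×10⁻³⁴ J·s)(1.081e+15 Hz)
E_photon = 4.4707 eV

Then, the maximum kinetic energy:
KE_max = E_photon - φ = 4.4707 eV - 3.32 eV = 1.1507 eV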